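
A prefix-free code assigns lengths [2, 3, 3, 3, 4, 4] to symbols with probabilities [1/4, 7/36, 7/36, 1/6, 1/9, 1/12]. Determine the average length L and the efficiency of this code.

Average length L = Σ p_i × l_i = 2.9444 bits
Entropy H = 2.5006 bits
Efficiency η = H/L × 100% = 84.92%


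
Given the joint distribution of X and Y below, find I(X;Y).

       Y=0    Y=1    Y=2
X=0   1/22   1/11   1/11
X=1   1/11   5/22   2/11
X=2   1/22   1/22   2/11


H(X) = 1.4970, H(Y) = 1.4949, H(X,Y) = 2.9317
I(X;Y) = H(X) + H(Y) - H(X,Y) = 0.0602 bits


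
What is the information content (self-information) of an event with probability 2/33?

Information content I(x) = -log₂(p(x))
I = -log₂(2/33) = -log₂(0.0606)
I = 4.0444 bits


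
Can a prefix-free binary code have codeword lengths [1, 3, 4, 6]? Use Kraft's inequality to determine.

Kraft inequality: Σ 2^(-l_i) ≤ 1 for prefix-free code
Calculating: 2^(-1) + 2^(-3) + 2^(-4) + 2^(-6)
= 0.5 + 0.125 + 0.0625 + 0.015625
= 0.7031
Since 0.7031 ≤ 1, prefix-free code exists


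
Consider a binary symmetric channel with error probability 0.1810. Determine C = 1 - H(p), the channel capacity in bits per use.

For BSC with error probability p:
C = 1 - H(p) where H(p) is binary entropy
H(0.1810) = -0.1810 × log₂(0.1810) - 0.8190 × log₂(0.8190)
H(p) = 0.6823
C = 1 - 0.6823 = 0.3177 bits/use


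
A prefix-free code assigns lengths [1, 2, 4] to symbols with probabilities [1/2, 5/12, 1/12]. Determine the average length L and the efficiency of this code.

Average length L = Σ p_i × l_i = 1.6667 bits
Entropy H = 1.3250 bits
Efficiency η = H/L × 100% = 79.50%


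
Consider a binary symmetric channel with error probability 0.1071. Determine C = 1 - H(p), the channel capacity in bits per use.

For BSC with error probability p:
C = 1 - H(p) where H(p) is binary entropy
H(0.1071) = -0.1071 × log₂(0.1071) - 0.8929 × log₂(0.8929)
H(p) = 0.4911
C = 1 - 0.4911 = 0.5089 bits/use


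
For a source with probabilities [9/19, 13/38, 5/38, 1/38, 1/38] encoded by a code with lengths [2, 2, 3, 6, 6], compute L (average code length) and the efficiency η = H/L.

Average length L = Σ p_i × l_i = 2.3421 bits
Entropy H = 1.7012 bits
Efficiency η = H/L × 100% = 72.64%


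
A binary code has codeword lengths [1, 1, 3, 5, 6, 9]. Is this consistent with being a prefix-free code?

Kraft inequality: Σ 2^(-l_i) ≤ 1 for prefix-free code
Calculating: 2^(-1) + 2^(-1) + 2^(-3) + 2^(-5) + 2^(-6) + 2^(-9)
= 0.5 + 0.5 + 0.125 + 0.03125 + 0.015625 + 0.001953125
= 1.1738
Since 1.1738 > 1, prefix-free code does not exist


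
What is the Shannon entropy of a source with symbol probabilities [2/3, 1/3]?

H(X) = -Σ p(x) log₂ p(x)
  -2/3 × log₂(2/3) = 0.3900
  -1/3 × log₂(1/3) = 0.5283
H(X) = 0.9183 bits


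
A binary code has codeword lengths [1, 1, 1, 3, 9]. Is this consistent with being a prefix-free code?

Kraft inequality: Σ 2^(-l_i) ≤ 1 for prefix-free code
Calculating: 2^(-1) + 2^(-1) + 2^(-1) + 2^(-3) + 2^(-9)
= 0.5 + 0.5 + 0.5 + 0.125 + 0.001953125
= 1.6270
Since 1.6270 > 1, prefix-free code does not exist


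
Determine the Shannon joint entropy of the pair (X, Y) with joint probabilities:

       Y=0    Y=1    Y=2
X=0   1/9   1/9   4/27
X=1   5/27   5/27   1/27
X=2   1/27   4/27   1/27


H(X,Y) = -Σ p(x,y) log₂ p(x,y)
  p(0,0)=1/9: -0.1111 × log₂(0.1111) = 0.3522
  p(0,1)=1/9: -0.1111 × log₂(0.1111) = 0.3522
  p(0,2)=4/27: -0.1481 × log₂(0.1481) = 0.4081
  p(1,0)=5/27: -0.1852 × log₂(0.1852) = 0.4505
  p(1,1)=5/27: -0.1852 × log₂(0.1852) = 0.4505
  p(1,2)=1/27: -0.0370 × log₂(0.0370) = 0.1761
  p(2,0)=1/27: -0.0370 × log₂(0.0370) = 0.1761
  p(2,1)=4/27: -0.1481 × log₂(0.1481) = 0.4081
  p(2,2)=1/27: -0.0370 × log₂(0.0370) = 0.1761
H(X,Y) = 2.9501 bits


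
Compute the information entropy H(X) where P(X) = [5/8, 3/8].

H(X) = -Σ p(x) log₂ p(x)
  -5/8 × log₂(5/8) = 0.4238
  -3/8 × log₂(3/8) = 0.5306
H(X) = 0.9544 bits


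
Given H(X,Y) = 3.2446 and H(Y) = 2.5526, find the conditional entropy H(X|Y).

Chain rule: H(X,Y) = H(X|Y) + H(Y)
H(X|Y) = H(X,Y) - H(Y) = 3.2446 - 2.5526 = 0.692 bits


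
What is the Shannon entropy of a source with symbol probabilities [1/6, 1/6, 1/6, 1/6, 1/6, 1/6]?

H(X) = -Σ p(x) log₂ p(x)
  -1/6 × log₂(1/6) = 0.4308
  -1/6 × log₂(1/6) = 0.4308
  -1/6 × log₂(1/6) = 0.4308
  -1/6 × log₂(1/6) = 0.4308
  -1/6 × log₂(1/6) = 0.4308
  -1/6 × log₂(1/6) = 0.4308
H(X) = 2.5850 bits


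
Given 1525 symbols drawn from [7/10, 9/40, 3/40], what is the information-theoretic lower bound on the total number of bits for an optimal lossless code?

Entropy H = 1.1247 bits/symbol
Minimum bits = H × n = 1.1247 × 1525
= 1715.13 bits


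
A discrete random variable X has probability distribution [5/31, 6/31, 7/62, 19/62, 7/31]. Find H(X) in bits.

H(X) = -Σ p(x) log₂ p(x)
  -5/31 × log₂(5/31) = 0.4246
  -6/31 × log₂(6/31) = 0.4586
  -7/62 × log₂(7/62) = 0.3553
  -19/62 × log₂(19/62) = 0.5229
  -7/31 × log₂(7/31) = 0.4848
H(X) = 2.2461 bits


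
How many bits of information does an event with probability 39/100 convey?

Information content I(x) = -log₂(p(x))
I = -log₂(39/100) = -log₂(0.3900)
I = 1.3585 bits


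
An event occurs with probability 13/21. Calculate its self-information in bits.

Information content I(x) = -log₂(p(x))
I = -log₂(13/21) = -log₂(0.6190)
I = 0.6919 bits


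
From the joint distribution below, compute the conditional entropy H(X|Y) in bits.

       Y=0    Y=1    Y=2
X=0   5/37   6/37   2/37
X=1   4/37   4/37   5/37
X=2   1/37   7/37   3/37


H(X|Y) = Σ_y p(y) H(X|Y=y)
  p(Y=0) = 10/37, H(X|Y=0) = 1.3610
  p(Y=1) = 17/37, H(X|Y=1) = 1.5486
  p(Y=2) = 10/37, H(X|Y=2) = 1.4855
H(X|Y) = 0.2703×1.3610 + 0.4595×1.5486 + 0.2703×1.4855 = 1.4808 bits


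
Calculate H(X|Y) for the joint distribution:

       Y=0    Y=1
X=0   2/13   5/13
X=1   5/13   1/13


H(X|Y) = Σ_y p(y) H(X|Y=y)
  p(Y=0) = 7/13, H(X|Y=0) = 0.8631
  p(Y=1) = 6/13, H(X|Y=1) = 0.6500
H(X|Y) = 0.5385×0.8631 + 0.4615×0.6500 = 0.7648 bits


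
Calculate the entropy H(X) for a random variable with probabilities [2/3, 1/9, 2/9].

H(X) = -Σ p(x) log₂ p(x)
  -2/3 × log₂(2/3) = 0.3900
  -1/9 × log₂(1/9) = 0.3522
  -2/9 × log₂(2/9) = 0.4822
H(X) = 1.2244 bits


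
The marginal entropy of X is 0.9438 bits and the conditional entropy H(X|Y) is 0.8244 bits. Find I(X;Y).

I(X;Y) = H(X) - H(X|Y)
I(X;Y) = 0.9438 - 0.8244 = 0.1194 bits


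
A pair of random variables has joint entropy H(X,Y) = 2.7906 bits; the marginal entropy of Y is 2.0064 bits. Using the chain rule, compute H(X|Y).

Chain rule: H(X,Y) = H(X|Y) + H(Y)
H(X|Y) = H(X,Y) - H(Y) = 2.7906 - 2.0064 = 0.7842 bits


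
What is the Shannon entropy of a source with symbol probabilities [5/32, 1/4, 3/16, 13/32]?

H(X) = -Σ p(x) log₂ p(x)
  -5/32 × log₂(5/32) = 0.4184
  -1/4 × log₂(1/4) = 0.5000
  -3/16 × log₂(3/16) = 0.4528
  -13/32 × log₂(13/32) = 0.5279
H(X) = 1.8992 bits


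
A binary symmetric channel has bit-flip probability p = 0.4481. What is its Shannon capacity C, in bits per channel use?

For BSC with error probability p:
C = 1 - H(p) where H(p) is binary entropy
H(0.4481) = -0.4481 × log₂(0.4481) - 0.5519 × log₂(0.5519)
H(p) = 0.9922
C = 1 - 0.9922 = 0.0078 bits/use


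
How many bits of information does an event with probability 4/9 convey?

Information content I(x) = -log₂(p(x))
I = -log₂(4/9) = -log₂(0.4444)
I = 1.1699 bits


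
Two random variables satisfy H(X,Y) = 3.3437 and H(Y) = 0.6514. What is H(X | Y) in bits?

Chain rule: H(X,Y) = H(X|Y) + H(Y)
H(X|Y) = H(X,Y) - H(Y) = 3.3437 - 0.6514 = 2.6923 bits


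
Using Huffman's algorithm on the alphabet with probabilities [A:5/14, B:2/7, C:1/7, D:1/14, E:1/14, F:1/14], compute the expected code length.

Huffman tree construction:
Combine smallest probabilities repeatedly
Resulting codes:
  A: 11 (length 2)
  B: 10 (length 2)
  C: 011 (length 3)
  D: 000 (length 3)
  E: 001 (length 3)
  F: 010 (length 3)
Average length = Σ p(s) × length(s) = 2.3571 bits


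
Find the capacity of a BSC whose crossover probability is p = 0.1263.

For BSC with error probability p:
C = 1 - H(p) where H(p) is binary entropy
H(0.1263) = -0.1263 × log₂(0.1263) - 0.8737 × log₂(0.8737)
H(p) = 0.5472
C = 1 - 0.5472 = 0.4528 bits/use


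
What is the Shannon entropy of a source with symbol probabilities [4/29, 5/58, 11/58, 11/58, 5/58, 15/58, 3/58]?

H(X) = -Σ p(x) log₂ p(x)
  -4/29 × log₂(4/29) = 0.3942
  -5/58 × log₂(5/58) = 0.3048
  -11/58 × log₂(11/58) = 0.4549
  -11/58 × log₂(11/58) = 0.4549
  -5/58 × log₂(5/58) = 0.3048
  -15/58 × log₂(15/58) = 0.5046
  -3/58 × log₂(3/58) = 0.2210
H(X) = 2.6393 bits


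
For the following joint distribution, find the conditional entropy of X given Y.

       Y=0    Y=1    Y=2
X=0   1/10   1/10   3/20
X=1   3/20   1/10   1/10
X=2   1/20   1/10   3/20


H(X|Y) = Σ_y p(y) H(X|Y=y)
  p(Y=0) = 3/10, H(X|Y=0) = 1.4591
  p(Y=1) = 3/10, H(X|Y=1) = 1.5850
  p(Y=2) = 2/5, H(X|Y=2) = 1.5613
H(X|Y) = 0.3000×1.4591 + 0.3000×1.5850 + 0.4000×1.5613 = 1.5377 bits


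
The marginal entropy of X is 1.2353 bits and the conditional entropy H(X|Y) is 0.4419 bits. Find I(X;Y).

I(X;Y) = H(X) - H(X|Y)
I(X;Y) = 1.2353 - 0.4419 = 0.7934 bits


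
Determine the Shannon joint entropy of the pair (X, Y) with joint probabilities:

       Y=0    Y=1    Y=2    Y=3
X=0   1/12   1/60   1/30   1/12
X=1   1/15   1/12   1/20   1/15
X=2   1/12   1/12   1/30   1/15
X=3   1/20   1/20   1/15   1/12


H(X,Y) = -Σ p(x,y) log₂ p(x,y)
  p(0,0)=1/12: -0.0833 × log₂(0.0833) = 0.2987
  p(0,1)=1/60: -0.0167 × log₂(0.0167) = 0.0984
  p(0,2)=1/30: -0.0333 × log₂(0.0333) = 0.1636
  p(0,3)=1/12: -0.0833 × log₂(0.0833) = 0.2987
  p(1,0)=1/15: -0.0667 × log₂(0.0667) = 0.2605
  p(1,1)=1/12: -0.0833 × log₂(0.0833) = 0.2987
  p(1,2)=1/20: -0.0500 × log₂(0.0500) = 0.2161
  p(1,3)=1/15: -0.0667 × log₂(0.0667) = 0.2605
  p(2,0)=1/12: -0.0833 × log₂(0.0833) = 0.2987
  p(2,1)=1/12: -0.0833 × log₂(0.0833) = 0.2987
  p(2,2)=1/30: -0.0333 × log₂(0.0333) = 0.1636
  p(2,3)=1/15: -0.0667 × log₂(0.0667) = 0.2605
  p(3,0)=1/20: -0.0500 × log₂(0.0500) = 0.2161
  p(3,1)=1/20: -0.0500 × log₂(0.0500) = 0.2161
  p(3,2)=1/15: -0.0667 × log₂(0.0667) = 0.2605
  p(3,3)=1/12: -0.0833 × log₂(0.0833) = 0.2987
H(X,Y) = 3.9082 bits


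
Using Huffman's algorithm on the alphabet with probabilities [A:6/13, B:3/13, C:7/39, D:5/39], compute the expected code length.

Huffman tree construction:
Combine smallest probabilities repeatedly
Resulting codes:
  A: 0 (length 1)
  B: 10 (length 2)
  C: 111 (length 3)
  D: 110 (length 3)
Average length = Σ p(s) × length(s) = 1.8462 bits


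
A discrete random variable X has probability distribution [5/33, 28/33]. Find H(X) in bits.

H(X) = -Σ p(x) log₂ p(x)
  -5/33 × log₂(5/33) = 0.4125
  -28/33 × log₂(28/33) = 0.2011
H(X) = 0.6136 bits


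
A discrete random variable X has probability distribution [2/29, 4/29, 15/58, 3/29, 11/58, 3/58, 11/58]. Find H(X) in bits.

H(X) = -Σ p(x) log₂ p(x)
  -2/29 × log₂(2/29) = 0.2661
  -4/29 × log₂(4/29) = 0.3942
  -15/58 × log₂(15/58) = 0.5046
  -3/29 × log₂(3/29) = 0.3386
  -11/58 × log₂(11/58) = 0.4549
  -3/58 × log₂(3/58) = 0.2210
  -11/58 × log₂(11/58) = 0.4549
H(X) = 2.6343 bits


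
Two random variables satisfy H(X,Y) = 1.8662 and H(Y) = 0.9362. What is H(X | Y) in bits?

Chain rule: H(X,Y) = H(X|Y) + H(Y)
H(X|Y) = H(X,Y) - H(Y) = 1.8662 - 0.9362 = 0.93 bits


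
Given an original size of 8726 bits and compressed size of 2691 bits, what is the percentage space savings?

Space savings = (1 - Compressed/Original) × 100%
= (1 - 2691/8726) × 100%
= 69.16%


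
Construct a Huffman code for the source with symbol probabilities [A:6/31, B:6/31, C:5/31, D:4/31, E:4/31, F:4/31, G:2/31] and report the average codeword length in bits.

Huffman tree construction:
Combine smallest probabilities repeatedly
Resulting codes:
  A: 111 (length 3)
  B: 00 (length 2)
  C: 110 (length 3)
  D: 011 (length 3)
  E: 100 (length 3)
  F: 101 (length 3)
  G: 010 (length 3)
Average length = Σ p(s) × length(s) = 2.8065 bits


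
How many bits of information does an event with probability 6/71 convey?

Information content I(x) = -log₂(p(x))
I = -log₂(6/71) = -log₂(0.0845)
I = 3.5648 bits


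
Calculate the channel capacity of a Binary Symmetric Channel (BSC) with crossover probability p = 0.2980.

For BSC with error probability p:
C = 1 - H(p) where H(p) is binary entropy
H(0.2980) = -0.2980 × log₂(0.2980) - 0.7020 × log₂(0.7020)
H(p) = 0.8788
C = 1 - 0.8788 = 0.1212 bits/use


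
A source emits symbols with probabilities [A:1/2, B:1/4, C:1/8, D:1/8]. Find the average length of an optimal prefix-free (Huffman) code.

Huffman tree construction:
Combine smallest probabilities repeatedly
Resulting codes:
  A: 0 (length 1)
  B: 10 (length 2)
  C: 110 (length 3)
  D: 111 (length 3)
Average length = Σ p(s) × length(s) = 1.7500 bits


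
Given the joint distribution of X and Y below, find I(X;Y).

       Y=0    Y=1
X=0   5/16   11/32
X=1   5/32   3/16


H(X) = 0.9284, H(Y) = 0.9972, H(X,Y) = 1.9252
I(X;Y) = H(X) + H(Y) - H(X,Y) = 0.0003 bits


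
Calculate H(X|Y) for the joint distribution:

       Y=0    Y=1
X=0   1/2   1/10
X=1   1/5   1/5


H(X|Y) = Σ_y p(y) H(X|Y=y)
  p(Y=0) = 7/10, H(X|Y=0) = 0.8631
  p(Y=1) = 3/10, H(X|Y=1) = 0.9183
H(X|Y) = 0.7000×0.8631 + 0.3000×0.9183 = 0.8797 bits


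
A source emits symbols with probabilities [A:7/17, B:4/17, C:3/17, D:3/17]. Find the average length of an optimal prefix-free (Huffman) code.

Huffman tree construction:
Combine smallest probabilities repeatedly
Resulting codes:
  A: 0 (length 1)
  B: 10 (length 2)
  C: 110 (length 3)
  D: 111 (length 3)
Average length = Σ p(s) × length(s) = 1.9412 bits


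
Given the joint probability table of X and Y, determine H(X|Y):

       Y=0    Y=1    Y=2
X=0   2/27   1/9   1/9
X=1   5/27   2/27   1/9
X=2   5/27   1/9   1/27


H(X|Y) = Σ_y p(y) H(X|Y=y)
  p(Y=0) = 4/9, H(X|Y=0) = 1.4834
  p(Y=1) = 8/27, H(X|Y=1) = 1.5613
  p(Y=2) = 7/27, H(X|Y=2) = 1.4488
H(X|Y) = 0.4444×1.4834 + 0.2963×1.5613 + 0.2593×1.4488 = 1.4975 bits


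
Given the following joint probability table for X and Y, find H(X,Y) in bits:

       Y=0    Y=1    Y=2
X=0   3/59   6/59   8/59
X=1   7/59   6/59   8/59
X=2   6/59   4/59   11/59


H(X,Y) = -Σ p(x,y) log₂ p(x,y)
  p(0,0)=3/59: -0.0508 × log₂(0.0508) = 0.2185
  p(0,1)=6/59: -0.1017 × log₂(0.1017) = 0.3354
  p(0,2)=8/59: -0.1356 × log₂(0.1356) = 0.3909
  p(1,0)=7/59: -0.1186 × log₂(0.1186) = 0.3649
  p(1,1)=6/59: -0.1017 × log₂(0.1017) = 0.3354
  p(1,2)=8/59: -0.1356 × log₂(0.1356) = 0.3909
  p(2,0)=6/59: -0.1017 × log₂(0.1017) = 0.3354
  p(2,1)=4/59: -0.0678 × log₂(0.0678) = 0.2632
  p(2,2)=11/59: -0.1864 × log₂(0.1864) = 0.4518
H(X,Y) = 3.0862 bits


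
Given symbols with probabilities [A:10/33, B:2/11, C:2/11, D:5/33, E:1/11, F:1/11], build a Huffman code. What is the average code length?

Huffman tree construction:
Combine smallest probabilities repeatedly
Resulting codes:
  A: 10 (length 2)
  B: 111 (length 3)
  C: 00 (length 2)
  D: 110 (length 3)
  E: 010 (length 3)
  F: 011 (length 3)
Average length = Σ p(s) × length(s) = 2.5152 bits


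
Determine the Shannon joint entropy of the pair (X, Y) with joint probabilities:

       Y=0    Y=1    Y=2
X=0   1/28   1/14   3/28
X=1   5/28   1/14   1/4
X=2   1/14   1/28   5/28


H(X,Y) = -Σ p(x,y) log₂ p(x,y)
  p(0,0)=1/28: -0.0357 × log₂(0.0357) = 0.1717
  p(0,1)=1/14: -0.0714 × log₂(0.0714) = 0.2720
  p(0,2)=3/28: -0.1071 × log₂(0.1071) = 0.3453
  p(1,0)=5/28: -0.1786 × log₂(0.1786) = 0.4438
  p(1,1)=1/14: -0.0714 × log₂(0.0714) = 0.2720
  p(1,2)=1/4: -0.2500 × log₂(0.2500) = 0.5000
  p(2,0)=1/14: -0.0714 × log₂(0.0714) = 0.2720
  p(2,1)=1/28: -0.0357 × log₂(0.0357) = 0.1717
  p(2,2)=5/28: -0.1786 × log₂(0.1786) = 0.4438
H(X,Y) = 2.8922 bits


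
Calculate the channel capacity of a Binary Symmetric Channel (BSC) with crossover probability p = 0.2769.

For BSC with error probability p:
C = 1 - H(p) where H(p) is binary entropy
H(0.2769) = -0.2769 × log₂(0.2769) - 0.7231 × log₂(0.7231)
H(p) = 0.8512
C = 1 - 0.8512 = 0.1488 bits/use


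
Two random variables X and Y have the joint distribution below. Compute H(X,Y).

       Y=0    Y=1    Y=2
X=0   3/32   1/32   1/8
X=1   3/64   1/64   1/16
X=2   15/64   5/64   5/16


H(X,Y) = -Σ p(x,y) log₂ p(x,y)
  p(0,0)=3/32: -0.0938 × log₂(0.0938) = 0.3202
  p(0,1)=1/32: -0.0312 × log₂(0.0312) = 0.1562
  p(0,2)=1/8: -0.1250 × log₂(0.1250) = 0.3750
  p(1,0)=3/64: -0.0469 × log₂(0.0469) = 0.2070
  p(1,1)=1/64: -0.0156 × log₂(0.0156) = 0.0938
  p(1,2)=1/16: -0.0625 × log₂(0.0625) = 0.2500
  p(2,0)=15/64: -0.2344 × log₂(0.2344) = 0.4906
  p(2,1)=5/64: -0.0781 × log₂(0.0781) = 0.2873
  p(2,2)=5/16: -0.3125 × log₂(0.3125) = 0.5244
H(X,Y) = 2.7044 bits


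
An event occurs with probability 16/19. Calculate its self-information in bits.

Information content I(x) = -log₂(p(x))
I = -log₂(16/19) = -log₂(0.8421)
I = 0.2479 bits


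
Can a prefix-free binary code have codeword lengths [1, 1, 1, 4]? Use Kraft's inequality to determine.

Kraft inequality: Σ 2^(-l_i) ≤ 1 for prefix-free code
Calculating: 2^(-1) + 2^(-1) + 2^(-1) + 2^(-4)
= 0.5 + 0.5 + 0.5 + 0.0625
= 1.5625
Since 1.5625 > 1, prefix-free code does not exist


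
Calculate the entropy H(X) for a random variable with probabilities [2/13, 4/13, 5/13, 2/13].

H(X) = -Σ p(x) log₂ p(x)
  -2/13 × log₂(2/13) = 0.4155
  -4/13 × log₂(4/13) = 0.5232
  -5/13 × log₂(5/13) = 0.5302
  -2/13 × log₂(2/13) = 0.4155
H(X) = 1.8843 bits


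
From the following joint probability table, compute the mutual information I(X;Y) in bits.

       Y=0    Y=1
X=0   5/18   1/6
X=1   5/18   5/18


H(X) = 0.9911, H(Y) = 0.9911, H(X,Y) = 1.9708
I(X;Y) = H(X) + H(Y) - H(X,Y) = 0.0113 bits


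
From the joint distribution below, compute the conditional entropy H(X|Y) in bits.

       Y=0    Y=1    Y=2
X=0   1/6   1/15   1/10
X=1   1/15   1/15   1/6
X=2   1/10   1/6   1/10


H(X|Y) = Σ_y p(y) H(X|Y=y)
  p(Y=0) = 1/3, H(X|Y=0) = 1.4855
  p(Y=1) = 3/10, H(X|Y=1) = 1.4355
  p(Y=2) = 11/30, H(X|Y=2) = 1.5395
H(X|Y) = 0.3333×1.4855 + 0.3000×1.4355 + 0.3667×1.5395 = 1.4903 bits


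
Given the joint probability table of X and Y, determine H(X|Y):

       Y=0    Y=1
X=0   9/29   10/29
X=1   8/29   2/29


H(X|Y) = Σ_y p(y) H(X|Y=y)
  p(Y=0) = 17/29, H(X|Y=0) = 0.9975
  p(Y=1) = 12/29, H(X|Y=1) = 0.6500
H(X|Y) = 0.5862×0.9975 + 0.4138×0.6500 = 0.8537 bits


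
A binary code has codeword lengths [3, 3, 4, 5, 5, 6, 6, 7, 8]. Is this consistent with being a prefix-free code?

Kraft inequality: Σ 2^(-l_i) ≤ 1 for prefix-free code
Calculating: 2^(-3) + 2^(-3) + 2^(-4) + 2^(-5) + 2^(-5) + 2^(-6) + 2^(-6) + 2^(-7) + 2^(-8)
= 0.125 + 0.125 + 0.0625 + 0.03125 + 0.03125 + 0.015625 + 0.015625 + 0.0078125 + 0.00390625
= 0.4180
Since 0.4180 ≤ 1, prefix-free code exists


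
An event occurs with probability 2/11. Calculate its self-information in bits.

Information content I(x) = -log₂(p(x))
I = -log₂(2/11) = -log₂(0.1818)
I = 2.4594 bits


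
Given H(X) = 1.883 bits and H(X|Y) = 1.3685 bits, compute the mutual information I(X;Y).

I(X;Y) = H(X) - H(X|Y)
I(X;Y) = 1.883 - 1.3685 = 0.5145 bits


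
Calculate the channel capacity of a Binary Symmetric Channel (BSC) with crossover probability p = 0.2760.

For BSC with error probability p:
C = 1 - H(p) where H(p) is binary entropy
H(0.2760) = -0.2760 × log₂(0.2760) - 0.7240 × log₂(0.7240)
H(p) = 0.8499
C = 1 - 0.8499 = 0.1501 bits/use


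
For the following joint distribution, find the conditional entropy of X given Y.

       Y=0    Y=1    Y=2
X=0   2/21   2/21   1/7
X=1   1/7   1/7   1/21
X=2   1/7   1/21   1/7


H(X|Y) = Σ_y p(y) H(X|Y=y)
  p(Y=0) = 8/21, H(X|Y=0) = 1.5613
  p(Y=1) = 2/7, H(X|Y=1) = 1.4591
  p(Y=2) = 1/3, H(X|Y=2) = 1.4488
H(X|Y) = 0.3810×1.5613 + 0.2857×1.4591 + 0.3333×1.4488 = 1.4946 bits


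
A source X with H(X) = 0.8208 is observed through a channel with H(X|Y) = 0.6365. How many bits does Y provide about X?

I(X;Y) = H(X) - H(X|Y)
I(X;Y) = 0.8208 - 0.6365 = 0.1843 bits


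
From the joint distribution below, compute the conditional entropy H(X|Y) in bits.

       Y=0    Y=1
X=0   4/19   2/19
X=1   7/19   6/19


H(X|Y) = Σ_y p(y) H(X|Y=y)
  p(Y=0) = 11/19, H(X|Y=0) = 0.9457
  p(Y=1) = 8/19, H(X|Y=1) = 0.8113
H(X|Y) = 0.5789×0.9457 + 0.4211×0.8113 = 0.8891 bits


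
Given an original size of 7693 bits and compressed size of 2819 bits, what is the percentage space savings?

Space savings = (1 - Compressed/Original) × 100%
= (1 - 2819/7693) × 100%
= 63.36%


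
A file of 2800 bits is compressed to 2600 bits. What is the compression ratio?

Compression ratio = Original / Compressed
= 2800 / 2600 = 1.08:1


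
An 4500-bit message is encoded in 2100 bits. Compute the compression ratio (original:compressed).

Compression ratio = Original / Compressed
= 4500 / 2100 = 2.14:1


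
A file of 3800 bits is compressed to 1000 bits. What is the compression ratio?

Compression ratio = Original / Compressed
= 3800 / 1000 = 3.80:1


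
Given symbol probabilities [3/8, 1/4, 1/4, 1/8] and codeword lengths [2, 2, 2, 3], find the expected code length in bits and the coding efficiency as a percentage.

Average length L = Σ p_i × l_i = 2.1250 bits
Entropy H = 1.9056 bits
Efficiency η = H/L × 100% = 89.68%


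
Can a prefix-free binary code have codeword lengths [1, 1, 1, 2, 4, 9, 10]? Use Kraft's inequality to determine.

Kraft inequality: Σ 2^(-l_i) ≤ 1 for prefix-free code
Calculating: 2^(-1) + 2^(-1) + 2^(-1) + 2^(-2) + 2^(-4) + 2^(-9) + 2^(-10)
= 0.5 + 0.5 + 0.5 + 0.25 + 0.0625 + 0.001953125 + 0.0009765625
= 1.8154
Since 1.8154 > 1, prefix-free code does not exist


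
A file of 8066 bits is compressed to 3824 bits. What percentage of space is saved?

Space savings = (1 - Compressed/Original) × 100%
= (1 - 3824/8066) × 100%
= 52.59%


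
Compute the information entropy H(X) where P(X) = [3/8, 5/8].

H(X) = -Σ p(x) log₂ p(x)
  -3/8 × log₂(3/8) = 0.5306
  -5/8 × log₂(5/8) = 0.4238
H(X) = 0.9544 bits


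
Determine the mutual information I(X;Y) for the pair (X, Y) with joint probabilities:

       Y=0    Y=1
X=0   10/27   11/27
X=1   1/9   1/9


H(X) = 0.7642, H(Y) = 0.9990, H(X,Y) = 1.7629
I(X;Y) = H(X) + H(Y) - H(X,Y) = 0.0003 bits


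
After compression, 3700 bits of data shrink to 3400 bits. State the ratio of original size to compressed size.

Compression ratio = Original / Compressed
= 3700 / 3400 = 1.09:1


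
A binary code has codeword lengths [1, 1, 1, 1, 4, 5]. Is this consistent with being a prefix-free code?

Kraft inequality: Σ 2^(-l_i) ≤ 1 for prefix-free code
Calculating: 2^(-1) + 2^(-1) + 2^(-1) + 2^(-1) + 2^(-4) + 2^(-5)
= 0.5 + 0.5 + 0.5 + 0.5 + 0.0625 + 0.03125
= 2.0938
Since 2.0938 > 1, prefix-free code does not exist


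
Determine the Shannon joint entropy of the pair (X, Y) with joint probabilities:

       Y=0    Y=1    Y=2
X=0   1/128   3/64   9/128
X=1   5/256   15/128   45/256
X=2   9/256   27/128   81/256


H(X,Y) = -Σ p(x,y) log₂ p(x,y)
  p(0,0)=1/128: -0.0078 × log₂(0.0078) = 0.0547
  p(0,1)=3/64: -0.0469 × log₂(0.0469) = 0.2070
  p(0,2)=9/128: -0.0703 × log₂(0.0703) = 0.2693
  p(1,0)=5/256: -0.0195 × log₂(0.0195) = 0.1109
  p(1,1)=15/128: -0.1172 × log₂(0.1172) = 0.3625
  p(1,2)=45/256: -0.1758 × log₂(0.1758) = 0.4409
  p(2,0)=9/256: -0.0352 × log₂(0.0352) = 0.1698
  p(2,1)=27/128: -0.2109 × log₂(0.2109) = 0.4736
  p(2,2)=81/256: -0.3164 × log₂(0.3164) = 0.5253
H(X,Y) = 2.6139 bits


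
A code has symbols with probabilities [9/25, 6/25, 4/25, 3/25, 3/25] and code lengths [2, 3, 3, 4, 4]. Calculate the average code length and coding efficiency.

Average length L = Σ p_i × l_i = 2.8800 bits
Entropy H = 2.1819 bits
Efficiency η = H/L × 100% = 75.76%


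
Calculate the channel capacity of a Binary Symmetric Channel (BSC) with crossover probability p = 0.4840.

For BSC with error probability p:
C = 1 - H(p) where H(p) is binary entropy
H(0.4840) = -0.4840 × log₂(0.4840) - 0.5160 × log₂(0.5160)
H(p) = 0.9993
C = 1 - 0.9993 = 0.0007 bits/use


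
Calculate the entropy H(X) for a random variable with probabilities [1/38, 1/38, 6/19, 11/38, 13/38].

H(X) = -Σ p(x) log₂ p(x)
  -1/38 × log₂(1/38) = 0.1381
  -1/38 × log₂(1/38) = 0.1381
  -6/19 × log₂(6/19) = 0.5251
  -11/38 × log₂(11/38) = 0.5177
  -13/38 × log₂(13/38) = 0.5294
H(X) = 1.8485 bits


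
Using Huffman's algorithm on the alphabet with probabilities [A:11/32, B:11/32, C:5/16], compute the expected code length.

Huffman tree construction:
Combine smallest probabilities repeatedly
Resulting codes:
  A: 11 (length 2)
  B: 0 (length 1)
  C: 10 (length 2)
Average length = Σ p(s) × length(s) = 1.6562 bits


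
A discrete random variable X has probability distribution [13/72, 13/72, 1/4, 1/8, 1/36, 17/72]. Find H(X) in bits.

H(X) = -Σ p(x) log₂ p(x)
  -13/72 × log₂(13/72) = 0.4459
  -13/72 × log₂(13/72) = 0.4459
  -1/4 × log₂(1/4) = 0.5000
  -1/8 × log₂(1/8) = 0.3750
  -1/36 × log₂(1/36) = 0.1436
  -17/72 × log₂(17/72) = 0.4917
H(X) = 2.4021 bits


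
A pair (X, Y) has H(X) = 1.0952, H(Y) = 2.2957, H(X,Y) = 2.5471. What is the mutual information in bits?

I(X;Y) = H(X) + H(Y) - H(X,Y)
I(X;Y) = 1.0952 + 2.2957 - 2.5471 = 0.8438 bits


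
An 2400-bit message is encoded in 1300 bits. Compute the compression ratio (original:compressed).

Compression ratio = Original / Compressed
= 2400 / 1300 = 1.85:1


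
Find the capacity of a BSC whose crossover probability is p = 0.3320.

For BSC with error probability p:
C = 1 - H(p) where H(p) is binary entropy
H(0.3320) = -0.3320 × log₂(0.3320) - 0.6680 × log₂(0.6680)
H(p) = 0.9170
C = 1 - 0.9170 = 0.0830 bits/use


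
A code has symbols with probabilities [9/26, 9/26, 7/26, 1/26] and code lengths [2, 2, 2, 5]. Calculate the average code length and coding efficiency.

Average length L = Σ p_i × l_i = 2.1154 bits
Entropy H = 1.7500 bits
Efficiency η = H/L × 100% = 82.73%


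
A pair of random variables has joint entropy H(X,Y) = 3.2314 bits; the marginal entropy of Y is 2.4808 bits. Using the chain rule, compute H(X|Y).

Chain rule: H(X,Y) = H(X|Y) + H(Y)
H(X|Y) = H(X,Y) - H(Y) = 3.2314 - 2.4808 = 0.7506 bits


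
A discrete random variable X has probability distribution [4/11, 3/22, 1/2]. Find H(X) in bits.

H(X) = -Σ p(x) log₂ p(x)
  -4/11 × log₂(4/11) = 0.5307
  -3/22 × log₂(3/22) = 0.3920
  -1/2 × log₂(1/2) = 0.5000
H(X) = 1.4227 bits


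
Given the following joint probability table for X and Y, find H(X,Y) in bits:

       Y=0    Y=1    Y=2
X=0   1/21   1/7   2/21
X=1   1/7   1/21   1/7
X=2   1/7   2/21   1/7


H(X,Y) = -Σ p(x,y) log₂ p(x,y)
  p(0,0)=1/21: -0.0476 × log₂(0.0476) = 0.2092
  p(0,1)=1/7: -0.1429 × log₂(0.1429) = 0.4011
  p(0,2)=2/21: -0.0952 × log₂(0.0952) = 0.3231
  p(1,0)=1/7: -0.1429 × log₂(0.1429) = 0.4011
  p(1,1)=1/21: -0.0476 × log₂(0.0476) = 0.2092
  p(1,2)=1/7: -0.1429 × log₂(0.1429) = 0.4011
  p(2,0)=1/7: -0.1429 × log₂(0.1429) = 0.4011
  p(2,1)=2/21: -0.0952 × log₂(0.0952) = 0.3231
  p(2,2)=1/7: -0.1429 × log₂(0.1429) = 0.4011
H(X,Y) = 3.0697 bits


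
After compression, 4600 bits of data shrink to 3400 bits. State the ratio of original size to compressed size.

Compression ratio = Original / Compressed
= 4600 / 3400 = 1.35:1


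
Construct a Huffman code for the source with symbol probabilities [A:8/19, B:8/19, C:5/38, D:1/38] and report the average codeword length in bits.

Huffman tree construction:
Combine smallest probabilities repeatedly
Resulting codes:
  A: 11 (length 2)
  B: 0 (length 1)
  C: 101 (length 3)
  D: 100 (length 3)
Average length = Σ p(s) × length(s) = 1.7368 bits


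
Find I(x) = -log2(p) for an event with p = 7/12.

Information content I(x) = -log₂(p(x))
I = -log₂(7/12) = -log₂(0.5833)
I = 0.7776 bits


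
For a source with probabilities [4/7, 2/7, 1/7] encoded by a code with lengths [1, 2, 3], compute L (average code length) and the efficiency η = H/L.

Average length L = Σ p_i × l_i = 1.5714 bits
Entropy H = 1.3788 bits
Efficiency η = H/L × 100% = 87.74%


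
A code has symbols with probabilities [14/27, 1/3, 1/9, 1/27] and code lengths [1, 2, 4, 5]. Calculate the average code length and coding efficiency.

Average length L = Σ p_i × l_i = 1.8148 bits
Entropy H = 1.5480 bits
Efficiency η = H/L × 100% = 85.30%


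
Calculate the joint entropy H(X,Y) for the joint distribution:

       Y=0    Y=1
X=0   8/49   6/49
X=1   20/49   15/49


H(X,Y) = -Σ p(x,y) log₂ p(x,y)
  p(0,0)=8/49: -0.1633 × log₂(0.1633) = 0.4269
  p(0,1)=6/49: -0.1224 × log₂(0.1224) = 0.3710
  p(1,0)=20/49: -0.4082 × log₂(0.4082) = 0.5277
  p(1,1)=15/49: -0.3061 × log₂(0.3061) = 0.5228
H(X,Y) = 1.8483 bits


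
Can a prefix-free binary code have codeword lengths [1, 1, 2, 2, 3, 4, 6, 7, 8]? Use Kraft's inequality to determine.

Kraft inequality: Σ 2^(-l_i) ≤ 1 for prefix-free code
Calculating: 2^(-1) + 2^(-1) + 2^(-2) + 2^(-2) + 2^(-3) + 2^(-4) + 2^(-6) + 2^(-7) + 2^(-8)
= 0.5 + 0.5 + 0.25 + 0.25 + 0.125 + 0.0625 + 0.015625 + 0.0078125 + 0.00390625
= 1.7148
Since 1.7148 > 1, prefix-free code does not exist


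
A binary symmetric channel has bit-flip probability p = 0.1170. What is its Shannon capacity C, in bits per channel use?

For BSC with error probability p:
C = 1 - H(p) where H(p) is binary entropy
H(0.1170) = -0.1170 × log₂(0.1170) - 0.8830 × log₂(0.8830)
H(p) = 0.5207
C = 1 - 0.5207 = 0.4793 bits/use


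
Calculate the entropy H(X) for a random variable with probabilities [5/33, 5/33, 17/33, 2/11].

H(X) = -Σ p(x) log₂ p(x)
  -5/33 × log₂(5/33) = 0.4125
  -5/33 × log₂(5/33) = 0.4125
  -17/33 × log₂(17/33) = 0.4930
  -2/11 × log₂(2/11) = 0.4472
H(X) = 1.7651 bits


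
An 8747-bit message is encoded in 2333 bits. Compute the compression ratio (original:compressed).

Compression ratio = Original / Compressed
= 8747 / 2333 = 3.75:1


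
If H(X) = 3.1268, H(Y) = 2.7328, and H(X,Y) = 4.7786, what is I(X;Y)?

I(X;Y) = H(X) + H(Y) - H(X,Y)
I(X;Y) = 3.1268 + 2.7328 - 4.7786 = 1.081 bits


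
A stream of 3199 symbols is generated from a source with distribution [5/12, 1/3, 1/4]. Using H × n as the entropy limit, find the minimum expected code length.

Entropy H = 1.5546 bits/symbol
Minimum bits = H × n = 1.5546 × 3199
= 4973.12 bits


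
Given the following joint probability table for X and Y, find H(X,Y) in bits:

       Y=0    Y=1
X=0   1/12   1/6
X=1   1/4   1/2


H(X,Y) = -Σ p(x,y) log₂ p(x,y)
  p(0,0)=1/12: -0.0833 × log₂(0.0833) = 0.2987
  p(0,1)=1/6: -0.1667 × log₂(0.1667) = 0.4308
  p(1,0)=1/4: -0.2500 × log₂(0.2500) = 0.5000
  p(1,1)=1/2: -0.5000 × log₂(0.5000) = 0.5000
H(X,Y) = 1.7296 bits


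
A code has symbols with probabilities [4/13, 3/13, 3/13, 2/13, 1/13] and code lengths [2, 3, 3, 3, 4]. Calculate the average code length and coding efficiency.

Average length L = Σ p_i × l_i = 2.7692 bits
Entropy H = 2.1997 bits
Efficiency η = H/L × 100% = 79.43%


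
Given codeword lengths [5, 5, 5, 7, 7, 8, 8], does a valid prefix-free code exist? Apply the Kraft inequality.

Kraft inequality: Σ 2^(-l_i) ≤ 1 for prefix-free code
Calculating: 2^(-5) + 2^(-5) + 2^(-5) + 2^(-7) + 2^(-7) + 2^(-8) + 2^(-8)
= 0.03125 + 0.03125 + 0.03125 + 0.0078125 + 0.0078125 + 0.00390625 + 0.00390625
= 0.1172
Since 0.1172 ≤ 1, prefix-free code exists


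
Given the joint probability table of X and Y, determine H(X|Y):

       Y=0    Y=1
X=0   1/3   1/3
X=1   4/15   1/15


H(X|Y) = Σ_y p(y) H(X|Y=y)
  p(Y=0) = 3/5, H(X|Y=0) = 0.9911
  p(Y=1) = 2/5, H(X|Y=1) = 0.6500
H(X|Y) = 0.6000×0.9911 + 0.4000×0.6500 = 0.8547 bits


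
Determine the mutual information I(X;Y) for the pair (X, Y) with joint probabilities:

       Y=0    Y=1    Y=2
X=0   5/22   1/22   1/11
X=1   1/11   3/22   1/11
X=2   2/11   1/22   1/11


H(X) = 1.5820, H(Y) = 1.4970, H(X,Y) = 2.9883
I(X;Y) = H(X) + H(Y) - H(X,Y) = 0.0907 bits


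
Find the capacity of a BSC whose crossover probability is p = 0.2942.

For BSC with error probability p:
C = 1 - H(p) where H(p) is binary entropy
H(0.2942) = -0.2942 × log₂(0.2942) - 0.7058 × log₂(0.7058)
H(p) = 0.8741
C = 1 - 0.8741 = 0.1259 bits/use


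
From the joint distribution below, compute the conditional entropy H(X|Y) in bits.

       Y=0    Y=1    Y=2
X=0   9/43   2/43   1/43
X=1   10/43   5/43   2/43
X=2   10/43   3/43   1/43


H(X|Y) = Σ_y p(y) H(X|Y=y)
  p(Y=0) = 29/43, H(X|Y=0) = 1.5832
  p(Y=1) = 10/43, H(X|Y=1) = 1.4855
  p(Y=2) = 4/43, H(X|Y=2) = 1.5000
H(X|Y) = 0.6744×1.5832 + 0.2326×1.4855 + 0.0930×1.5000 = 1.5528 bits


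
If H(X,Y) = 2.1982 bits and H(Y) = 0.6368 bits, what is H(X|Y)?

Chain rule: H(X,Y) = H(X|Y) + H(Y)
H(X|Y) = H(X,Y) - H(Y) = 2.1982 - 0.6368 = 1.5614 bits


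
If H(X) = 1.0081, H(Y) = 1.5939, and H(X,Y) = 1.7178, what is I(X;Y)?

I(X;Y) = H(X) + H(Y) - H(X,Y)
I(X;Y) = 1.0081 + 1.5939 - 1.7178 = 0.8842 bits


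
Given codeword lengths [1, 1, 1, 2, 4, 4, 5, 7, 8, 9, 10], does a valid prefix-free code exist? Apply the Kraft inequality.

Kraft inequality: Σ 2^(-l_i) ≤ 1 for prefix-free code
Calculating: 2^(-1) + 2^(-1) + 2^(-1) + 2^(-2) + 2^(-4) + 2^(-4) + 2^(-5) + 2^(-7) + 2^(-8) + 2^(-9) + 2^(-10)
= 0.5 + 0.5 + 0.5 + 0.25 + 0.0625 + 0.0625 + 0.03125 + 0.0078125 + 0.00390625 + 0.001953125 + 0.0009765625
= 1.9209
Since 1.9209 > 1, prefix-free code does not exist


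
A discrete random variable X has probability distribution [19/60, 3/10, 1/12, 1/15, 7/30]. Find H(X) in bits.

H(X) = -Σ p(x) log₂ p(x)
  -19/60 × log₂(19/60) = 0.5253
  -3/10 × log₂(3/10) = 0.5211
  -1/12 × log₂(1/12) = 0.2987
  -1/15 × log₂(1/15) = 0.2605
  -7/30 × log₂(7/30) = 0.4899
H(X) = 2.0955 bits


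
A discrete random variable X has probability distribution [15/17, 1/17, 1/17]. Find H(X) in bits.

H(X) = -Σ p(x) log₂ p(x)
  -15/17 × log₂(15/17) = 0.1593
  -1/17 × log₂(1/17) = 0.2404
  -1/17 × log₂(1/17) = 0.2404
H(X) = 0.6402 bits


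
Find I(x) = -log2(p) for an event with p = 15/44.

Information content I(x) = -log₂(p(x))
I = -log₂(15/44) = -log₂(0.3409)
I = 1.5525 bits


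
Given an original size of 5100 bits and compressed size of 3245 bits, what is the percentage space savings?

Space savings = (1 - Compressed/Original) × 100%
= (1 - 3245/5100) × 100%
= 36.37%


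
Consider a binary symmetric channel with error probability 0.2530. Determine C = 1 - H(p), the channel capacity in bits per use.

For BSC with error probability p:
C = 1 - H(p) where H(p) is binary entropy
H(0.2530) = -0.2530 × log₂(0.2530) - 0.7470 × log₂(0.7470)
H(p) = 0.8160
C = 1 - 0.8160 = 0.1840 bits/use


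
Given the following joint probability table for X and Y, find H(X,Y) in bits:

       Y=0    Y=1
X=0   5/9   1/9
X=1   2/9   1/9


H(X,Y) = -Σ p(x,y) log₂ p(x,y)
  p(0,0)=5/9: -0.5556 × log₂(0.5556) = 0.4711
  p(0,1)=1/9: -0.1111 × log₂(0.1111) = 0.3522
  p(1,0)=2/9: -0.2222 × log₂(0.2222) = 0.4822
  p(1,1)=1/9: -0.1111 × log₂(0.1111) = 0.3522
H(X,Y) = 1.6577 bits


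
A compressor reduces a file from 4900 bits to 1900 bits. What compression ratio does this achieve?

Compression ratio = Original / Compressed
= 4900 / 1900 = 2.58:1


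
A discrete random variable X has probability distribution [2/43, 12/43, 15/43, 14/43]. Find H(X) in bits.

H(X) = -Σ p(x) log₂ p(x)
  -2/43 × log₂(2/43) = 0.2059
  -12/43 × log₂(12/43) = 0.5139
  -15/43 × log₂(15/43) = 0.5300
  -14/43 × log₂(14/43) = 0.5271
H(X) = 1.7768 bits


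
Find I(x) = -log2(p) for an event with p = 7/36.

Information content I(x) = -log₂(p(x))
I = -log₂(7/36) = -log₂(0.1944)
I = 2.3626 bits


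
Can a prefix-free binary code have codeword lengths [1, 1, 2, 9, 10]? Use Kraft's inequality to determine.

Kraft inequality: Σ 2^(-l_i) ≤ 1 for prefix-free code
Calculating: 2^(-1) + 2^(-1) + 2^(-2) + 2^(-9) + 2^(-10)
= 0.5 + 0.5 + 0.25 + 0.001953125 + 0.0009765625
= 1.2529
Since 1.2529 > 1, prefix-free code does not exist


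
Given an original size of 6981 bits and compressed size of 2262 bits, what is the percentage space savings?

Space savings = (1 - Compressed/Original) × 100%
= (1 - 2262/6981) × 100%
= 67.60%


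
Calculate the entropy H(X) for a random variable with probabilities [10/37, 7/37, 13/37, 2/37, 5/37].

H(X) = -Σ p(x) log₂ p(x)
  -10/37 × log₂(10/37) = 0.5101
  -7/37 × log₂(7/37) = 0.4545
  -13/37 × log₂(13/37) = 0.5302
  -2/37 × log₂(2/37) = 0.2275
  -5/37 × log₂(5/37) = 0.3902
H(X) = 2.1125 bits


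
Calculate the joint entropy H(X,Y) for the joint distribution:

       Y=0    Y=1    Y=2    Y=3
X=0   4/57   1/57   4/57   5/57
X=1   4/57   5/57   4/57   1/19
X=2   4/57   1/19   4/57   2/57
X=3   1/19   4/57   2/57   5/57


H(X,Y) = -Σ p(x,y) log₂ p(x,y)
  p(0,0)=4/57: -0.0702 × log₂(0.0702) = 0.2690
  p(0,1)=1/57: -0.0175 × log₂(0.0175) = 0.1023
  p(0,2)=4/57: -0.0702 × log₂(0.0702) = 0.2690
  p(0,3)=5/57: -0.0877 × log₂(0.0877) = 0.3080
  p(1,0)=4/57: -0.0702 × log₂(0.0702) = 0.2690
  p(1,1)=5/57: -0.0877 × log₂(0.0877) = 0.3080
  p(1,2)=4/57: -0.0702 × log₂(0.0702) = 0.2690
  p(1,3)=1/19: -0.0526 × log₂(0.0526) = 0.2236
  p(2,0)=4/57: -0.0702 × log₂(0.0702) = 0.2690
  p(2,1)=1/19: -0.0526 × log₂(0.0526) = 0.2236
  p(2,2)=4/57: -0.0702 × log₂(0.0702) = 0.2690
  p(2,3)=2/57: -0.0351 × log₂(0.0351) = 0.1696
  p(3,0)=1/19: -0.0526 × log₂(0.0526) = 0.2236
  p(3,1)=4/57: -0.0702 × log₂(0.0702) = 0.2690
  p(3,2)=2/57: -0.0351 × log₂(0.0351) = 0.1696
  p(3,3)=5/57: -0.0877 × log₂(0.0877) = 0.3080
H(X,Y) = 3.9190 bits


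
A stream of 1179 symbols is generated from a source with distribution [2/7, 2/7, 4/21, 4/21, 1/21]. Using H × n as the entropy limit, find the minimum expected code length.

Entropy H = 2.1533 bits/symbol
Minimum bits = H × n = 2.1533 × 1179
= 2538.73 bits


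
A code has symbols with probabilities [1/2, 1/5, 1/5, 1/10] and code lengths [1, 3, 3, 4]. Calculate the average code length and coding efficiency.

Average length L = Σ p_i × l_i = 2.1000 bits
Entropy H = 1.7610 bits
Efficiency η = H/L × 100% = 83.86%


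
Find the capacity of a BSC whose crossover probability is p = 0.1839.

For BSC with error probability p:
C = 1 - H(p) where H(p) is binary entropy
H(0.1839) = -0.1839 × log₂(0.1839) - 0.8161 × log₂(0.8161)
H(p) = 0.6885
C = 1 - 0.6885 = 0.3115 bits/use


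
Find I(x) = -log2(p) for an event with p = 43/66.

Information content I(x) = -log₂(p(x))
I = -log₂(43/66) = -log₂(0.6515)
I = 0.6181 bits


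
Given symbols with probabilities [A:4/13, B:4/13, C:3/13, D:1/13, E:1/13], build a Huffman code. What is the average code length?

Huffman tree construction:
Combine smallest probabilities repeatedly
Resulting codes:
  A: 10 (length 2)
  B: 11 (length 2)
  C: 01 (length 2)
  D: 000 (length 3)
  E: 001 (length 3)
Average length = Σ p(s) × length(s) = 2.1538 bits


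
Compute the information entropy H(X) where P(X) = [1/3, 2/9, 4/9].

H(X) = -Σ p(x) log₂ p(x)
  -1/3 × log₂(1/3) = 0.5283
  -2/9 × log₂(2/9) = 0.4822
  -4/9 × log₂(4/9) = 0.5200
H(X) = 1.5305 bits
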